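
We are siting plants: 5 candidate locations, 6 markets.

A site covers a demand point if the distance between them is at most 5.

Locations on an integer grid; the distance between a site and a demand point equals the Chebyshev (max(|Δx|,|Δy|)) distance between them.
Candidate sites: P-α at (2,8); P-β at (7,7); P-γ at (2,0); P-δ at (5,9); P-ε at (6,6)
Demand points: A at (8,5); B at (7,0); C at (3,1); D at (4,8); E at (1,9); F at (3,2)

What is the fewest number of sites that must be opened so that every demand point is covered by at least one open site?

2

Coverage sets (demand points within 5 of each site):
  P-α: {D, E}
  P-β: {A, D, F}
  P-γ: {B, C, F}
  P-δ: {A, D, E}
  P-ε: {A, C, D, E, F}
No single site covers all 6 demand points.
But {P-γ, P-δ} covers everything, so the minimum is 2.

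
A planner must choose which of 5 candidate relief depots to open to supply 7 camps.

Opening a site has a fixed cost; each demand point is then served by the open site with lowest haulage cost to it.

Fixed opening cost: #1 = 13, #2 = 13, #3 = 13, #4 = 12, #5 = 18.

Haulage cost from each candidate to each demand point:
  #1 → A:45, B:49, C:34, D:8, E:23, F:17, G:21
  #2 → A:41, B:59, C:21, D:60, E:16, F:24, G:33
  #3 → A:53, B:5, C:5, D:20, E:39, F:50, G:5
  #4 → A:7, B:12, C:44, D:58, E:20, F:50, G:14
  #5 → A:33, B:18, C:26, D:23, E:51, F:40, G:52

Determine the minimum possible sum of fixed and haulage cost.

105

Open {#1, #3, #4}: assign each demand point to its cheapest open site.
  A→#4 7, B→#3 5, C→#3 5, D→#1 8, E→#4 20, F→#1 17, G→#3 5
  haulage cost 67, fixed 38 → total 105.
Compare {#1, #2, #3, #4}: haulage cost 63 + fixed 51 = 114.
Compare {#2, #3, #4}: haulage cost 82 + fixed 38 = 120.
Compare {#1, #3, #4, #5}: haulage cost 67 + fixed 56 = 123.
All other subsets cost ≥ 114. Minimum total cost: 105.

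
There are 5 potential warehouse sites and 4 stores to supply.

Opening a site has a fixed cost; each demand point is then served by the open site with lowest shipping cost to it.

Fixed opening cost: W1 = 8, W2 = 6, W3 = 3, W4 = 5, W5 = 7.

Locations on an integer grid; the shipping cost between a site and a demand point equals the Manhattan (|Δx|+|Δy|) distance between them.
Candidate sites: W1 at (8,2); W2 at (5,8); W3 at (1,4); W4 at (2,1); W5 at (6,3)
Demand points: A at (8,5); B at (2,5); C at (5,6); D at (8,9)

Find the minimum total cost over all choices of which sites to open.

Open {W2, W3}: assign each demand point to its cheapest open site.
  A→W2 6, B→W3 2, C→W2 2, D→W2 4
  shipping cost 14, fixed 9 → total 23.
Compare {W2}: shipping cost 18 + fixed 6 = 24.
Compare {W2, W4}: shipping cost 16 + fixed 11 = 27.
Compare {W3, W5}: shipping cost 18 + fixed 10 = 28.
All other subsets cost ≥ 24. Minimum total cost: 23.

23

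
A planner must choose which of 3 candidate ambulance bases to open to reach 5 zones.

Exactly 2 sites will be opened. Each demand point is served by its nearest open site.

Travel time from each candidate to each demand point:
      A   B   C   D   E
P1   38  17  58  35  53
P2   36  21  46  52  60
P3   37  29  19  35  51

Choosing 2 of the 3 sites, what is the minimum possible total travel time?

159

Open {P1, P3}.
  A→P3 37, B→P1 17, C→P3 19, D→P1 35, E→P3 51  ⇒ total 159.
Compare {P2, P3}: total 162.
Compare {P1, P2}: total 187.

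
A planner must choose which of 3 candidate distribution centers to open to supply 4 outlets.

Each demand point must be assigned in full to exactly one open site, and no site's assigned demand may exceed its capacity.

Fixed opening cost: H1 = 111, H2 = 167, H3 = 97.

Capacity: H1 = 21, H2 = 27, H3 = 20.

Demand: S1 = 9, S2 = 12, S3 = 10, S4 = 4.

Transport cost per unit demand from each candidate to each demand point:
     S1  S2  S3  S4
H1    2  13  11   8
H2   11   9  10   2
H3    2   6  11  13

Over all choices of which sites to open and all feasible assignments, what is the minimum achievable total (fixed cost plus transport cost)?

Open {H1, H3}; cheapest assignment that respects the capacities:
  H1 (cap 21, load 19): S1, S3 — cost 9×2 + 10×11 = 128
  H3 (cap 20, load 16): S2, S4 — cost 12×6 + 4×13 = 124
  Shipping 252, fixed 208 → total 460.
  Any other capacity-feasible assignment to {H1, H3} ships for at least 252.
Compare {H2, H3}: its best feasible assignment gives total 498.
Compare {H1, H2}: its best feasible assignment gives total 512.
Every other set of open sites that can feasibly serve all demand totals ≥ 498 even under its best assignment. Minimum: 460.

460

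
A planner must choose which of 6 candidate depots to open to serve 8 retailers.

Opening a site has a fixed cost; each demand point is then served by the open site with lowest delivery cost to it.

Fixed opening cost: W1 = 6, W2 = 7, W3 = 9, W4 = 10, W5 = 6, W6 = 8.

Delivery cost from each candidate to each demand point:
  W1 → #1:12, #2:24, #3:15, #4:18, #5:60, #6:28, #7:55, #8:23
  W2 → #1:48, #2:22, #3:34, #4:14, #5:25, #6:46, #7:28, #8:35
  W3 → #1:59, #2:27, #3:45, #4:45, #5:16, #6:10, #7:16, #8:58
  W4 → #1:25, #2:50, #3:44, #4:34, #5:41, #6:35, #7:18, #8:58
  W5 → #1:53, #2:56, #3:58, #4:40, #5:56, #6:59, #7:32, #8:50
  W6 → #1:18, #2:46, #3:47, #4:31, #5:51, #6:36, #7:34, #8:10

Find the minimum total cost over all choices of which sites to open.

Open {W1, W3, W6}: assign each demand point to its cheapest open site.
  #1→W1 12, #2→W1 24, #3→W1 15, #4→W1 18, #5→W3 16, #6→W3 10, #7→W3 16, #8→W6 10
  delivery cost 121, fixed 23 → total 144.
Compare {W1, W2, W3, W6}: delivery cost 115 + fixed 30 = 145.
Compare {W1, W3}: delivery cost 134 + fixed 15 = 149.
Compare {W1, W2, W3}: delivery cost 128 + fixed 22 = 150.
All other subsets cost ≥ 145. Minimum total cost: 144.

144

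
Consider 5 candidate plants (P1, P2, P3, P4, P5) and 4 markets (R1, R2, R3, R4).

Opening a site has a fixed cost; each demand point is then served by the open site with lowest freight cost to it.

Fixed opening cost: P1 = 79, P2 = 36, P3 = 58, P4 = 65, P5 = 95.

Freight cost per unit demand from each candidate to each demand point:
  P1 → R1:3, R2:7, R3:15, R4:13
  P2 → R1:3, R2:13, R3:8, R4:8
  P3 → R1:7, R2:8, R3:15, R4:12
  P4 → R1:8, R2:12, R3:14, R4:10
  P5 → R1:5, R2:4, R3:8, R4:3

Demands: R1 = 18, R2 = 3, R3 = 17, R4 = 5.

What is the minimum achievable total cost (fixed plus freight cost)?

305

Open {P2}: assign each demand point to its cheapest open site.
  R1→P2 18×3=54, R2→P2 3×13=39, R3→P2 17×8=136, R4→P2 5×8=40
  freight cost 269, fixed 36 → total 305.
Compare {P5}: freight cost 253 + fixed 95 = 348.
Compare {P2, P3}: freight cost 254 + fixed 94 = 348.
Compare {P2, P5}: freight cost 217 + fixed 131 = 348.
All other subsets cost ≥ 348. Minimum total cost: 305.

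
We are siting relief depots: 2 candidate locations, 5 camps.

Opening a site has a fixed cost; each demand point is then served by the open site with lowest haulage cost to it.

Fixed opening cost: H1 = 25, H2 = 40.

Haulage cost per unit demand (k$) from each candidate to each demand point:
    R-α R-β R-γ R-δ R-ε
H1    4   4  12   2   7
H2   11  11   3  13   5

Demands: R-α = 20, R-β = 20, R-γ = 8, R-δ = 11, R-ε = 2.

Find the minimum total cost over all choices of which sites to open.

281

Open {H1, H2}: assign each demand point to its cheapest open site.
  R-α→H1 20×4=80, R-β→H1 20×4=80, R-γ→H2 8×3=24, R-δ→H1 11×2=22, R-ε→H2 2×5=10
  haulage cost 216, fixed 65 → total 281.
Compare {H1}: haulage cost 292 + fixed 25 = 317.
Compare {H2}: haulage cost 617 + fixed 40 = 657.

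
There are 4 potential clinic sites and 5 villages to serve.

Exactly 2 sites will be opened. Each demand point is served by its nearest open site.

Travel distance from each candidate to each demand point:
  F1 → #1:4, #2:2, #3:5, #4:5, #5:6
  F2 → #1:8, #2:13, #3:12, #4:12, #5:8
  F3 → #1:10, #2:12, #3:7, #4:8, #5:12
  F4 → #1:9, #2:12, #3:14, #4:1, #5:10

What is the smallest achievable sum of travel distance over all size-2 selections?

Open {F1, F4}.
  #1→F1 4, #2→F1 2, #3→F1 5, #4→F4 1, #5→F1 6  ⇒ total 18.
Compare {F1, F2}: total 22.
Compare {F1, F3}: total 22.
No size-2 selection does better; minimum is 18.

18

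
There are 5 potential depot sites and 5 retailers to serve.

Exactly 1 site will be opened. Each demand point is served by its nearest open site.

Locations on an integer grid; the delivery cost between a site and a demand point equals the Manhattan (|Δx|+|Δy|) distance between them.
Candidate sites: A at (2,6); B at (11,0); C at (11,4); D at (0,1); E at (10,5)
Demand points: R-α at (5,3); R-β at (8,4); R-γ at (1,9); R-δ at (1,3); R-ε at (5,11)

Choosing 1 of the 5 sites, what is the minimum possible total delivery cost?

Open {A}.
  R-α→A 6, R-β→A 8, R-γ→A 4, R-δ→A 4, R-ε→A 8  ⇒ total 30.
Compare {D}: total 45.
Compare {E}: total 45.
No size-1 selection does better; minimum is 30.

30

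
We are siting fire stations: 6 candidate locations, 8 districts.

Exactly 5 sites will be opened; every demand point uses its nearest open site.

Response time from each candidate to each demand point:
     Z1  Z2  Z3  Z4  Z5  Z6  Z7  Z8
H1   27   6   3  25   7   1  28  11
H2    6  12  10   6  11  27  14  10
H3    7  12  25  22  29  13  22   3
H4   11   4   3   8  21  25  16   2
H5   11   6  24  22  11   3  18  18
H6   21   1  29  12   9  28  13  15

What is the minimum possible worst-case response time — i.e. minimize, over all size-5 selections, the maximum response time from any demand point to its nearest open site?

13

Open {H1, H2, H3, H4, H6}.
  Farthest demand point is Z7 at response time 13 (to H6); all others are ≤ 13.
With {H1, H2, H3, H5, H6} the worst case is 13.
With {H1, H2, H4, H5, H6} the worst case is 13.
No size-5 selection achieves below 13.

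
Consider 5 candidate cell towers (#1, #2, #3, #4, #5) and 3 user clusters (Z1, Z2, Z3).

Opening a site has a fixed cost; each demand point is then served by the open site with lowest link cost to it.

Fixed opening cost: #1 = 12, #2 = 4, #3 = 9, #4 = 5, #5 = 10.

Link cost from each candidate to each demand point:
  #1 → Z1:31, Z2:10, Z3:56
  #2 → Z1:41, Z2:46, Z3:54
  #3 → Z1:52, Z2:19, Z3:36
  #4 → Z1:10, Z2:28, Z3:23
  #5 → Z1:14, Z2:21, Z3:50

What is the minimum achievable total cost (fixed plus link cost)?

Open {#1, #4}: assign each demand point to its cheapest open site.
  Z1→#4 10, Z2→#1 10, Z3→#4 23
  link cost 43, fixed 17 → total 60.
Compare {#1, #2, #4}: link cost 43 + fixed 21 = 64.
Compare {#4}: link cost 61 + fixed 5 = 66.
Compare {#3, #4}: link cost 52 + fixed 14 = 66.
All other subsets cost ≥ 64. Minimum total cost: 60.

60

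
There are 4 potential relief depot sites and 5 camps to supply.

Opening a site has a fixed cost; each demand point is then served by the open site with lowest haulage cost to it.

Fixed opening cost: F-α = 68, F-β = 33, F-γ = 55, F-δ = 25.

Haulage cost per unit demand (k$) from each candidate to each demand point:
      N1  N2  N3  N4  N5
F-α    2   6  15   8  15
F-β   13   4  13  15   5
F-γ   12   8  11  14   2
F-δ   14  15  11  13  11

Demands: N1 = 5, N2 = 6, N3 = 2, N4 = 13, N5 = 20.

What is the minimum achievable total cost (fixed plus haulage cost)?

Open {F-α, F-γ}: assign each demand point to its cheapest open site.
  N1→F-α 5×2=10, N2→F-α 6×6=36, N3→F-γ 2×11=22, N4→F-α 13×8=104, N5→F-γ 20×2=40
  haulage cost 212, fixed 123 → total 335.
Compare {F-α, F-β, F-γ}: haulage cost 200 + fixed 156 = 356.
Compare {F-α, F-γ, F-δ}: haulage cost 212 + fixed 148 = 360.
Compare {F-α, F-β}: haulage cost 264 + fixed 101 = 365.
All other subsets cost ≥ 356. Minimum total cost: 335.

335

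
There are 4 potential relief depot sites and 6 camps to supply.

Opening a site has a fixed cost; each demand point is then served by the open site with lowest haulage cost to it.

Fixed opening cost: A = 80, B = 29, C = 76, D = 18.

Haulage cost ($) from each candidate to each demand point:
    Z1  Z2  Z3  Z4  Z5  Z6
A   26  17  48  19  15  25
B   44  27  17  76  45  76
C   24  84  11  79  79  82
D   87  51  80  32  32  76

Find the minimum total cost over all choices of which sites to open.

228

Open {A, B}: assign each demand point to its cheapest open site.
  Z1→A 26, Z2→A 17, Z3→B 17, Z4→A 19, Z5→A 15, Z6→A 25
  haulage cost 119, fixed 109 → total 228.
Compare {A}: haulage cost 150 + fixed 80 = 230.
Compare {A, B, D}: haulage cost 119 + fixed 127 = 246.
Compare {A, D}: haulage cost 150 + fixed 98 = 248.
All other subsets cost ≥ 230. Minimum total cost: 228.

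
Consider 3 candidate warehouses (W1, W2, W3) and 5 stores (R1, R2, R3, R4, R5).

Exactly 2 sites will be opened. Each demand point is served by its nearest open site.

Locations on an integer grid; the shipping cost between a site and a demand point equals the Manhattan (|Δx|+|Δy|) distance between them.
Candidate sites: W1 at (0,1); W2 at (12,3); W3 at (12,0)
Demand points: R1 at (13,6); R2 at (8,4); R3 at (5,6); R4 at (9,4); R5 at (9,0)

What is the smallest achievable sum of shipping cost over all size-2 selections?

26

Open {W2, W3}.
  R1→W2 4, R2→W2 5, R3→W2 10, R4→W2 4, R5→W3 3  ⇒ total 26.
Compare {W1, W2}: total 29.
Compare {W1, W3}: total 35.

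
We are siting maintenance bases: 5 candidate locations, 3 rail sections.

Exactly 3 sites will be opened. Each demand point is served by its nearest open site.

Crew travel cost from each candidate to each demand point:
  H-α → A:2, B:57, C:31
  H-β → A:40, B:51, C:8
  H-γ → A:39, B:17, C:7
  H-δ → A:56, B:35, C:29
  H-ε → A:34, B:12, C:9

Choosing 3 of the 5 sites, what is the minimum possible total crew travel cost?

21

Open {H-α, H-γ, H-ε}.
  A→H-α 2, B→H-ε 12, C→H-γ 7  ⇒ total 21.
Compare {H-α, H-β, H-ε}: total 22.
Compare {H-α, H-δ, H-ε}: total 23.
No size-3 selection does better; minimum is 21.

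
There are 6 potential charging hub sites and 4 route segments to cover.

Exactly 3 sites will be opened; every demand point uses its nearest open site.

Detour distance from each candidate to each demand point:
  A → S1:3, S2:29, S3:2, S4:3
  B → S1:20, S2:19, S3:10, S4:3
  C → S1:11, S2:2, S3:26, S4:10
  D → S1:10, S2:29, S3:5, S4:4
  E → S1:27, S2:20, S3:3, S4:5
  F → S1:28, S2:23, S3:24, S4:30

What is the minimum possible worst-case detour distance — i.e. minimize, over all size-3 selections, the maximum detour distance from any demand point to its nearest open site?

Open {A, B, C}.
  Farthest demand point is S1 at detour distance 3 (to A); all others are ≤ 3.
With {A, C, D} the worst case is 3.
With {A, C, E} the worst case is 3.
No size-3 selection achieves below 3.

3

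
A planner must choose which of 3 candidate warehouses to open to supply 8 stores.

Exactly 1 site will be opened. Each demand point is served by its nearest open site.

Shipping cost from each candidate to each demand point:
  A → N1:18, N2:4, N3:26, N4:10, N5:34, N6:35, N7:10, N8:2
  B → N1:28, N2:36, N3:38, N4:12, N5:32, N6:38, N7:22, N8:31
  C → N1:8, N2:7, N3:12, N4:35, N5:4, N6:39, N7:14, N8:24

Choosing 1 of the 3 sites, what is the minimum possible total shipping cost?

139

Open {A}.
  N1→A 18, N2→A 4, N3→A 26, N4→A 10, N5→A 34, N6→A 35, N7→A 10, N8→A 2  ⇒ total 139.
Compare {C}: total 143.
Compare {B}: total 237.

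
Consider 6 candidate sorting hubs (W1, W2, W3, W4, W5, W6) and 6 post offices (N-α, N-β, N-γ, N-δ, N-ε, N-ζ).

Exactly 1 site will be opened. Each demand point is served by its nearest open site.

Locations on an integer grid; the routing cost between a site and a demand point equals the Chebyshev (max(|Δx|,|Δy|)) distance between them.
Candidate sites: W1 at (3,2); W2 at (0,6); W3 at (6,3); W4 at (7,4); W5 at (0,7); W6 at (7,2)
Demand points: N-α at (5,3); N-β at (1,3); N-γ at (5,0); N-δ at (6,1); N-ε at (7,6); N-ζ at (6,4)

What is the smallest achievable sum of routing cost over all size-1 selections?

15

Open {W3}.
  N-α→W3 1, N-β→W3 5, N-γ→W3 3, N-δ→W3 2, N-ε→W3 3, N-ζ→W3 1  ⇒ total 15.
Compare {W1}: total 16.
Compare {W6}: total 17.
No size-1 selection does better; minimum is 15.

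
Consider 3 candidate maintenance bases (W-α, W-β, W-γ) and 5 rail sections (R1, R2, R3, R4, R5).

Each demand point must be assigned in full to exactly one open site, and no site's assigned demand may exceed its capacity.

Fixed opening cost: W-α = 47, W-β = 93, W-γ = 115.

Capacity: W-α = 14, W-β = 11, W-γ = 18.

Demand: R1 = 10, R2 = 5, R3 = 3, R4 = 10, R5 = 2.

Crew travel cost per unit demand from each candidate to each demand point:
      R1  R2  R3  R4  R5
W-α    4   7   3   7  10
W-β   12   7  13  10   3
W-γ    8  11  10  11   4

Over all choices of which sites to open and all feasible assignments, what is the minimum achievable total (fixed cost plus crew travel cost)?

384

Open {W-α, W-γ}; cheapest assignment that respects the capacities:
  W-α (cap 14, load 13): R1, R3 — cost 10×4 + 3×3 = 49
  W-γ (cap 18, load 17): R2, R4, R5 — cost 5×11 + 10×11 + 2×4 = 173
  Shipping 222, fixed 162 → total 384.
  Any other capacity-feasible assignment to {W-α, W-γ} ships for at least 222.
Compare {W-α, W-β, W-γ}: its best feasible assignment gives total 455.
Every other set of open sites that can feasibly serve all demand totals ≥ 455 even under its best assignment. Minimum: 384.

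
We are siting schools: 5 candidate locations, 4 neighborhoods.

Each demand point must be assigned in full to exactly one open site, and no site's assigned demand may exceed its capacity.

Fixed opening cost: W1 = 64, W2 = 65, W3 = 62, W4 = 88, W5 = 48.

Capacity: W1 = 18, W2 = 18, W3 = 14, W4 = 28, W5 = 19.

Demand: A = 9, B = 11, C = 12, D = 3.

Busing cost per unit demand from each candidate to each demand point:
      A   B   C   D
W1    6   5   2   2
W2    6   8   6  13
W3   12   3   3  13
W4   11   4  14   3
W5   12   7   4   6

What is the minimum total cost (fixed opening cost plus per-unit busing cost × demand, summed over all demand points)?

308

Open {W1, W2, W3}; cheapest assignment that respects the capacities:
  W1 (cap 18, load 15): C, D — cost 12×2 + 3×2 = 30
  W2 (cap 18, load 9): A — cost 9×6 = 54
  W3 (cap 14, load 11): B — cost 11×3 = 33
  Shipping 117, fixed 191 → total 308.
  Any other capacity-feasible assignment to {W1, W2, W3} ships for at least 117.
Compare {W1, W3, W5}: its best feasible assignment gives total 315.
Compare {W1, W4}: its best feasible assignment gives total 325.
Every other set of open sites that can feasibly serve all demand totals ≥ 315 even under its best assignment. Minimum: 308.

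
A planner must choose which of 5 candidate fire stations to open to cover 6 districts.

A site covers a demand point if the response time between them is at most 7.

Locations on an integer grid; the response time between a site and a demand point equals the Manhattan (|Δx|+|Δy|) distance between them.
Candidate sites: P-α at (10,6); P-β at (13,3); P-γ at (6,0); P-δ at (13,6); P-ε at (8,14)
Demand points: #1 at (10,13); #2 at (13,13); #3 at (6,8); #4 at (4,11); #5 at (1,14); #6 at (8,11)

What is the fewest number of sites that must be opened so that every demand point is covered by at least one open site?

2

Coverage sets (demand points within 7 of each site):
  P-α: {#1, #3, #6}
  P-β: {}
  P-γ: {}
  P-δ: {#2}
  P-ε: {#1, #2, #4, #5, #6}
No single site covers all 6 demand points.
But {P-α, P-ε} covers everything, so the minimum is 2.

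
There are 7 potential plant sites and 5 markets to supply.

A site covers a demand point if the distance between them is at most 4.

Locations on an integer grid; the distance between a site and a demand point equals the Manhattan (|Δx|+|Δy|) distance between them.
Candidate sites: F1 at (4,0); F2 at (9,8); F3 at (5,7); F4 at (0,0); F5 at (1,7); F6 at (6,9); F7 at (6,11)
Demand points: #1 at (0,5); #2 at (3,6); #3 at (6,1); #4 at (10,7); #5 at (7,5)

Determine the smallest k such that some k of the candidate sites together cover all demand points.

Coverage sets (demand points within 4 of each site):
  F1: {#3}
  F2: {#4}
  F3: {#2, #5}
  F4: {}
  F5: {#1, #2}
  F6: {}
  F7: {}
No 3 sites suffice: every size-3 union leaves at least one demand point uncovered.
But {F1, F2, F3, F5} covers everything, so the minimum is 4.

4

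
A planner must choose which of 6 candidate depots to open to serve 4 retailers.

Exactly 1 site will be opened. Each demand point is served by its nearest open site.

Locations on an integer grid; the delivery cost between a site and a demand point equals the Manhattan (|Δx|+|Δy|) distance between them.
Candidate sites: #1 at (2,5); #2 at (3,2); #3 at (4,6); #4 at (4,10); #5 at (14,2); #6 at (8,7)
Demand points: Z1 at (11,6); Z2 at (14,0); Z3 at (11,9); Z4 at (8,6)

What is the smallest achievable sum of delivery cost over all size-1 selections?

Open {#6}.
  Z1→#6 4, Z2→#6 13, Z3→#6 5, Z4→#6 1  ⇒ total 23.
Compare {#5}: total 29.
Compare {#3}: total 37.
No size-1 selection does better; minimum is 23.

23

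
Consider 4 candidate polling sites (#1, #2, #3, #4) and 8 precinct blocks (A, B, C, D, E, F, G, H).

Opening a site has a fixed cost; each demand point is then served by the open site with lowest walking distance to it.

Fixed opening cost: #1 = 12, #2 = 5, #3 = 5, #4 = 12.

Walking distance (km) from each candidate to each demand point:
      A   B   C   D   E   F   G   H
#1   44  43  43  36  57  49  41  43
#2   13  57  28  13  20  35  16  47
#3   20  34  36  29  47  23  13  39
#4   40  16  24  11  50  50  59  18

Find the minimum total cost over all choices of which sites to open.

Open {#2, #3, #4}: assign each demand point to its cheapest open site.
  A→#2 13, B→#4 16, C→#4 24, D→#4 11, E→#2 20, F→#3 23, G→#3 13, H→#4 18
  walking distance 138, fixed 22 → total 160.
Compare {#2, #4}: walking distance 153 + fixed 17 = 170.
Compare {#1, #2, #3, #4}: walking distance 138 + fixed 34 = 172.
Compare {#1, #2, #4}: walking distance 153 + fixed 29 = 182.
All other subsets cost ≥ 170. Minimum total cost: 160.

160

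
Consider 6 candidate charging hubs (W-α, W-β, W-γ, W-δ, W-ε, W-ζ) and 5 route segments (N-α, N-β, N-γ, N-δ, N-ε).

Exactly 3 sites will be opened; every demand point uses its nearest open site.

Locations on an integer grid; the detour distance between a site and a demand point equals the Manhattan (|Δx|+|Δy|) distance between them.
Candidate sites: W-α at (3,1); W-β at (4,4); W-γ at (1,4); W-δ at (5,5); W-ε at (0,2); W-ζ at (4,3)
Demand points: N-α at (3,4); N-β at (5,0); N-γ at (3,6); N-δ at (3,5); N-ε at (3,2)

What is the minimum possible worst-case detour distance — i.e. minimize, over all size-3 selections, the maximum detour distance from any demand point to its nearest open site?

3

Open {W-α, W-β, W-γ}.
  Farthest demand point is N-β at detour distance 3 (to W-α); all others are ≤ 3.
With {W-α, W-β, W-δ} the worst case is 3.
With {W-α, W-β, W-ε} the worst case is 3.
No size-3 selection achieves below 3.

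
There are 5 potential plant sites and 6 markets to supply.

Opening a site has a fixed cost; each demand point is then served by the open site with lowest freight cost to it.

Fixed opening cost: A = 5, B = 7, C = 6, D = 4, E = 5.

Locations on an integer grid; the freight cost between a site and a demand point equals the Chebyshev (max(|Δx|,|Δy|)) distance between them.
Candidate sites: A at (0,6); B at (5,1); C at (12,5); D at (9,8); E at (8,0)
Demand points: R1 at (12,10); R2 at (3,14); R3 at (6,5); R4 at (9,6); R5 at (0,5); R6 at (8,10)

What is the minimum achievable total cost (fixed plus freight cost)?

26

Open {A, D}: assign each demand point to its cheapest open site.
  R1→D 3, R2→D 6, R3→D 3, R4→D 2, R5→A 1, R6→D 2
  freight cost 17, fixed 9 → total 26.
Compare {D}: freight cost 25 + fixed 4 = 29.
Compare {A, D, E}: freight cost 17 + fixed 14 = 31.
Compare {B, D}: freight cost 21 + fixed 11 = 32.
All other subsets cost ≥ 29. Minimum total cost: 26.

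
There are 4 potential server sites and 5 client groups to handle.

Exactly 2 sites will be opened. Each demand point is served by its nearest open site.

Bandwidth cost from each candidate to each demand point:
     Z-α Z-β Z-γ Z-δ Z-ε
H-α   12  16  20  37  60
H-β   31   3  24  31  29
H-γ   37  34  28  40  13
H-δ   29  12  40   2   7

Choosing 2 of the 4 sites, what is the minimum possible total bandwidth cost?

Open {H-α, H-δ}.
  Z-α→H-α 12, Z-β→H-δ 12, Z-γ→H-α 20, Z-δ→H-δ 2, Z-ε→H-δ 7  ⇒ total 53.
Compare {H-β, H-δ}: total 65.
Compare {H-γ, H-δ}: total 78.
No size-2 selection does better; minimum is 53.

53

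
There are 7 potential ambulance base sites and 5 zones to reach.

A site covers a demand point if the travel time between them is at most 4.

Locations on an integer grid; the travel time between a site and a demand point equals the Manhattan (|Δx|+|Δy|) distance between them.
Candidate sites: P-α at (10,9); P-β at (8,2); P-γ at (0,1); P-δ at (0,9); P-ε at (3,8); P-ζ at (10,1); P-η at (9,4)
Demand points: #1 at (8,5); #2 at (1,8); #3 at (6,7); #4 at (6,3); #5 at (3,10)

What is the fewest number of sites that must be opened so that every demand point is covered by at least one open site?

2

Coverage sets (demand points within 4 of each site):
  P-α: {}
  P-β: {#1, #4}
  P-γ: {}
  P-δ: {#2, #5}
  P-ε: {#2, #3, #5}
  P-ζ: {}
  P-η: {#1, #4}
No single site covers all 5 demand points.
But {P-β, P-ε} covers everything, so the minimum is 2.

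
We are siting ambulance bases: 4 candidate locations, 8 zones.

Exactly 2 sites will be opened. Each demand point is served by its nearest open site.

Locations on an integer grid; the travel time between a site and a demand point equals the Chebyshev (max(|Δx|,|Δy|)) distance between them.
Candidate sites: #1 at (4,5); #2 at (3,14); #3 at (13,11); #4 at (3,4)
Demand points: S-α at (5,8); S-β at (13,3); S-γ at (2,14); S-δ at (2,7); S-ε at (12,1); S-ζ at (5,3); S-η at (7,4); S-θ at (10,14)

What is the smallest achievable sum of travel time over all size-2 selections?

35

Open {#1, #2}.
  S-α→#1 3, S-β→#1 9, S-γ→#2 1, S-δ→#1 2, S-ε→#1 8, S-ζ→#1 2, S-η→#1 3, S-θ→#2 7  ⇒ total 35.
Compare {#1, #3}: total 38.
Compare {#2, #4}: total 40.
No size-2 selection does better; minimum is 35.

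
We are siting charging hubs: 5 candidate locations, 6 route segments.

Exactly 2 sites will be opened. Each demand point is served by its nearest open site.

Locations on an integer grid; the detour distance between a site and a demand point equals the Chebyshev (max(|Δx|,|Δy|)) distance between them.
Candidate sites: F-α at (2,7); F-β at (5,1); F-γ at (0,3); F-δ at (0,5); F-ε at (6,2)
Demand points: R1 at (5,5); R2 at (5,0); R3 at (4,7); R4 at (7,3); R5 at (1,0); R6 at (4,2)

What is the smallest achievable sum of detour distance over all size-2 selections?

Open {F-α, F-β}.
  R1→F-α 3, R2→F-β 1, R3→F-α 2, R4→F-β 2, R5→F-β 4, R6→F-β 1  ⇒ total 13.
Compare {F-α, F-ε}: total 15.
Compare {F-β, F-γ}: total 15.
No size-2 selection does better; minimum is 13.

13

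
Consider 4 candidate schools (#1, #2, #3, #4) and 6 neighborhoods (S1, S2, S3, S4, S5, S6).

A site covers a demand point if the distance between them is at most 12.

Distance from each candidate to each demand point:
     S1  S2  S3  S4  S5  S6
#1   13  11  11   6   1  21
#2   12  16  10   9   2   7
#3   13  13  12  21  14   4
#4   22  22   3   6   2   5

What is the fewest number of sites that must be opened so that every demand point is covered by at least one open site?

2

Coverage sets (demand points within 12 of each site):
  #1: {S2, S3, S4, S5}
  #2: {S1, S3, S4, S5, S6}
  #3: {S3, S6}
  #4: {S3, S4, S5, S6}
No single site covers all 6 demand points.
But {#1, #2} covers everything, so the minimum is 2.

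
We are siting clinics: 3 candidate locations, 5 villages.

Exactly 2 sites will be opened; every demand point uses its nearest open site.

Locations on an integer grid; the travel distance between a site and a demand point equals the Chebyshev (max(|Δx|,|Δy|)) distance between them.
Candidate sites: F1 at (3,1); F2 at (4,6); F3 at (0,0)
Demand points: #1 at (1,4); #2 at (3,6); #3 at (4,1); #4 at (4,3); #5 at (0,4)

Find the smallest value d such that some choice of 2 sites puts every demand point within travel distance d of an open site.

Open {F1, F2}.
  Farthest demand point is #1 at travel distance 3 (to F1); all others are ≤ 3.
With {F2, F3} the worst case is 4.
With {F1, F3} the worst case is 5.
No size-2 selection achieves below 3.

3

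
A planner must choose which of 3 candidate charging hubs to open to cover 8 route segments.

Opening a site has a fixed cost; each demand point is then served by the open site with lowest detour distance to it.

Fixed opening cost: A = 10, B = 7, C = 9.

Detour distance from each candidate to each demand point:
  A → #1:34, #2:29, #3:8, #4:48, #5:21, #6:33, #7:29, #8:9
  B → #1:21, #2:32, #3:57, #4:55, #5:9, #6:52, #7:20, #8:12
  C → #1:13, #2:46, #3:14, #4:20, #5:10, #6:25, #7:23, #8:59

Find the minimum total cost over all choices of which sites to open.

Open {A, C}: assign each demand point to its cheapest open site.
  #1→C 13, #2→A 29, #3→A 8, #4→C 20, #5→C 10, #6→C 25, #7→C 23, #8→A 9
  detour distance 137, fixed 19 → total 156.
Compare {A, B, C}: detour distance 133 + fixed 26 = 159.
Compare {B, C}: detour distance 145 + fixed 16 = 161.
Compare {A, B}: detour distance 177 + fixed 17 = 194.
All other subsets cost ≥ 159. Minimum total cost: 156.

156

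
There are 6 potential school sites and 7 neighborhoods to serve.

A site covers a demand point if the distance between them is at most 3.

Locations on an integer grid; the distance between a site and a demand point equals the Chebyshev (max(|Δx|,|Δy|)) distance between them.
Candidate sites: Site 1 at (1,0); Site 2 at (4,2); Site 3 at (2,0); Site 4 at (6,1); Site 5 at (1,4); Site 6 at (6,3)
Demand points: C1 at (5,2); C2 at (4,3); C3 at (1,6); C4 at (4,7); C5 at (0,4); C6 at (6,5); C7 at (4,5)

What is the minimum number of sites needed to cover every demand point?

Coverage sets (demand points within 3 of each site):
  Site 1: {C2}
  Site 2: {C1, C2, C6, C7}
  Site 3: {C1, C2}
  Site 4: {C1, C2}
  Site 5: {C2, C3, C4, C5, C7}
  Site 6: {C1, C2, C6, C7}
No single site covers all 7 demand points.
But {Site 2, Site 5} covers everything, so the minimum is 2.

2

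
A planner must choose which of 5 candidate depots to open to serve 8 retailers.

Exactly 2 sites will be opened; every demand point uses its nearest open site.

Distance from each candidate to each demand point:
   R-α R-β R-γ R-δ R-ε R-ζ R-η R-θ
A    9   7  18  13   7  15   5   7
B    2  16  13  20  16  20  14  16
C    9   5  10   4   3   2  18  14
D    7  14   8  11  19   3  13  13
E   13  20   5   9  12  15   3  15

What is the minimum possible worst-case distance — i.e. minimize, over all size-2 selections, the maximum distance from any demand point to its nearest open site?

Open {A, C}.
  Farthest demand point is R-γ at distance 10 (to C); all others are ≤ 10.
With {A, D} the worst case is 11.
With {C, D} the worst case is 13.
No size-2 selection achieves below 10.

10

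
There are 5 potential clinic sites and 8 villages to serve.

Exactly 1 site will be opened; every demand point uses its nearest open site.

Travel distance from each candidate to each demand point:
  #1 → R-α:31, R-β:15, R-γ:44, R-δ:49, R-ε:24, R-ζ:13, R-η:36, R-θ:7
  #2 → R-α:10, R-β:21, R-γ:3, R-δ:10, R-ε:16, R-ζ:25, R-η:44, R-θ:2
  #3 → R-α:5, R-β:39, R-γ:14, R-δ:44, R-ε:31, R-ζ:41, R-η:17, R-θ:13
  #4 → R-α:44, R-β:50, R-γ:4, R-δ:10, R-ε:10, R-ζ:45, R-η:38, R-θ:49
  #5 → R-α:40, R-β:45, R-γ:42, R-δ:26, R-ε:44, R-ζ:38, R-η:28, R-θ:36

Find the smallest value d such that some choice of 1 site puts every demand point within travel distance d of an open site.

44

Open {#2}.
  Farthest demand point is R-η at travel distance 44 (to #2); all others are ≤ 44.
With {#3} the worst case is 44.
With {#5} the worst case is 45.
No size-1 selection achieves below 44.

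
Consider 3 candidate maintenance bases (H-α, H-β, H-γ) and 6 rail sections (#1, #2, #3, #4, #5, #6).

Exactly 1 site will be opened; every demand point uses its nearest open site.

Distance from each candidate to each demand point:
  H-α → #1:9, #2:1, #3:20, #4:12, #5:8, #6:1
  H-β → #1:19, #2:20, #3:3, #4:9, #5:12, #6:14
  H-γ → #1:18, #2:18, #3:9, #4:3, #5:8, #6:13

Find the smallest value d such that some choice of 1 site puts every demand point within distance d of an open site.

Open {H-γ}.
  Farthest demand point is #1 at distance 18 (to H-γ); all others are ≤ 18.
With {H-α} the worst case is 20.
With {H-β} the worst case is 20.
No size-1 selection achieves below 18.

18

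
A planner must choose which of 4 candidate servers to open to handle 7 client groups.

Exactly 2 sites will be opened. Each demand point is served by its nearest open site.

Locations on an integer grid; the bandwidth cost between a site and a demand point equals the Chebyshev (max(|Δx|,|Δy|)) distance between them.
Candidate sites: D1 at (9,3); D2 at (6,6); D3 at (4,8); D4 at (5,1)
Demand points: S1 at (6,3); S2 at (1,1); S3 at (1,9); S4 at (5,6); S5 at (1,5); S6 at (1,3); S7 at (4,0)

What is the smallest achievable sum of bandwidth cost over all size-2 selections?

Open {D3, D4}.
  S1→D4 2, S2→D4 4, S3→D3 3, S4→D3 2, S5→D3 3, S6→D4 4, S7→D4 1  ⇒ total 19.
Compare {D2, D4}: total 21.
Compare {D2, D3}: total 26.
No size-2 selection does better; minimum is 19.

19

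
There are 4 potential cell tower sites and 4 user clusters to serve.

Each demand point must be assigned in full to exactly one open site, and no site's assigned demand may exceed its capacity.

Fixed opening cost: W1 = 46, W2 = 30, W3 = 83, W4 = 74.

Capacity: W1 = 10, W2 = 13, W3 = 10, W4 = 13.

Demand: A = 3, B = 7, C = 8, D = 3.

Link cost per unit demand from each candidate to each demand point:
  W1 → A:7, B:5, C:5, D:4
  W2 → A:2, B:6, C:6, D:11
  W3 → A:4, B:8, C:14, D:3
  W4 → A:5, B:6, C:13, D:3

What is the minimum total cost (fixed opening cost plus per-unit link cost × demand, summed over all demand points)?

177

Open {W1, W2}; cheapest assignment that respects the capacities:
  W1 (cap 10, load 10): B, D — cost 7×5 + 3×4 = 47
  W2 (cap 13, load 11): A, C — cost 3×2 + 8×6 = 54
  Shipping 101, fixed 76 → total 177.
  Any other capacity-feasible assignment to {W1, W2} ships for at least 101.
Compare {W2, W4}: its best feasible assignment gives total 209.
Compare {W1, W4}: its best feasible assignment gives total 226.
Every other set of open sites that can feasibly serve all demand totals ≥ 209 even under its best assignment. Minimum: 177.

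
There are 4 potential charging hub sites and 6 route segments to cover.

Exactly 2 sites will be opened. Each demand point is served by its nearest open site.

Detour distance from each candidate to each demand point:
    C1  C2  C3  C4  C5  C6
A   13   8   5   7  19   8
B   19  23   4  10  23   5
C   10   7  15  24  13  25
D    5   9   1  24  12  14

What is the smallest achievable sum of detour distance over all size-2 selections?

Open {A, D}.
  C1→D 5, C2→A 8, C3→D 1, C4→A 7, C5→D 12, C6→A 8  ⇒ total 41.
Compare {B, D}: total 42.
Compare {B, C}: total 49.
No size-2 selection does better; minimum is 41.

41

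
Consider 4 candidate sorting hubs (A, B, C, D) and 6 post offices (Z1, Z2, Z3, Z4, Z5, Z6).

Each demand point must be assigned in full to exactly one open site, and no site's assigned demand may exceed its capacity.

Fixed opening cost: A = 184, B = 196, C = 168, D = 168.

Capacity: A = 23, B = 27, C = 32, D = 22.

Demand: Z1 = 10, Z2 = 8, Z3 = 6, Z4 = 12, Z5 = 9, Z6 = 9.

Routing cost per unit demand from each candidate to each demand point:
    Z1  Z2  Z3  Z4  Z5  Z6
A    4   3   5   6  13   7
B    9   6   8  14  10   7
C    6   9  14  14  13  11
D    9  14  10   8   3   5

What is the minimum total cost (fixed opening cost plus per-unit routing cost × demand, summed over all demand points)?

Open {A, C}; cheapest assignment that respects the capacities:
  A (cap 23, load 23): Z2, Z3, Z6 — cost 8×3 + 6×5 + 9×7 = 117
  C (cap 32, load 31): Z1, Z4, Z5 — cost 10×6 + 12×14 + 9×13 = 345
  Shipping 462, fixed 352 → total 814.
  Any other capacity-feasible assignment to {A, C} ships for at least 462.
Compare {A, C, D}: its best feasible assignment gives total 820.
Compare {A, B, D}: its best feasible assignment gives total 828.
Every other set of open sites that can feasibly serve all demand totals ≥ 820 even under its best assignment. Minimum: 814.

814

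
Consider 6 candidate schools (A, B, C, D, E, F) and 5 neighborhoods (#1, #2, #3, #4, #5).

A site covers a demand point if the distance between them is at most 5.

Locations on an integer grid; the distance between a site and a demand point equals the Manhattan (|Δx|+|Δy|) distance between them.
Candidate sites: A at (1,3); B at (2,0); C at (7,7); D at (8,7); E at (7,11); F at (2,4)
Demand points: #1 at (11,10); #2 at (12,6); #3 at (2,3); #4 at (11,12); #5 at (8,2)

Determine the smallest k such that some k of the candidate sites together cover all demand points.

Coverage sets (demand points within 5 of each site):
  A: {#3}
  B: {#3}
  C: {}
  D: {#2, #5}
  E: {#1, #4}
  F: {#3}
No 2 sites suffice: every size-2 union leaves at least one demand point uncovered.
But {A, D, E} covers everything, so the minimum is 3.

3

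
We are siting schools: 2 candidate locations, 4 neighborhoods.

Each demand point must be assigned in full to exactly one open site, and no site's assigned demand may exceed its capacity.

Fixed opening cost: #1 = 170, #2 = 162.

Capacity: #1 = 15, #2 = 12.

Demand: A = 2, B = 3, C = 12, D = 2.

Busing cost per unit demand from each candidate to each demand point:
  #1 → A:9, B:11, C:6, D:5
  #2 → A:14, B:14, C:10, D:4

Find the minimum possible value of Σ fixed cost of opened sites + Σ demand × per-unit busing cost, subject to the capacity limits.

Open {#1, #2}; cheapest assignment that respects the capacities:
  #1 (cap 15, load 14): A, C — cost 2×9 + 12×6 = 90
  #2 (cap 12, load 5): B, D — cost 3×14 + 2×4 = 50
  Shipping 140, fixed 332 → total 472.
  Any other capacity-feasible assignment to {#1, #2} ships for at least 140.
Total demand is 19 and no other set of sites has combined capacity ≥ 19, so {#1, #2} is the only feasible choice of open sites. Minimum: 472.

472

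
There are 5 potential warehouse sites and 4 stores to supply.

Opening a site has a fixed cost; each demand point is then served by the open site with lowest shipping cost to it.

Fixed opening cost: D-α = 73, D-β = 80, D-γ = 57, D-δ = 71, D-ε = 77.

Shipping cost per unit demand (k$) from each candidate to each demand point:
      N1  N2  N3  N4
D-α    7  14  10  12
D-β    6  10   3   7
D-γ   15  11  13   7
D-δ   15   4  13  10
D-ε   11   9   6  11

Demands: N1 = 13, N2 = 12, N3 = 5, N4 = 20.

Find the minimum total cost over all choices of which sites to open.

Open {D-β, D-δ}: assign each demand point to its cheapest open site.
  N1→D-β 13×6=78, N2→D-δ 12×4=48, N3→D-β 5×3=15, N4→D-β 20×7=140
  shipping cost 281, fixed 151 → total 432.
Compare {D-β}: shipping cost 353 + fixed 80 = 433.
Compare {D-β, D-γ, D-δ}: shipping cost 281 + fixed 208 = 489.
Compare {D-β, D-γ}: shipping cost 353 + fixed 137 = 490.
All other subsets cost ≥ 433. Minimum total cost: 432.

432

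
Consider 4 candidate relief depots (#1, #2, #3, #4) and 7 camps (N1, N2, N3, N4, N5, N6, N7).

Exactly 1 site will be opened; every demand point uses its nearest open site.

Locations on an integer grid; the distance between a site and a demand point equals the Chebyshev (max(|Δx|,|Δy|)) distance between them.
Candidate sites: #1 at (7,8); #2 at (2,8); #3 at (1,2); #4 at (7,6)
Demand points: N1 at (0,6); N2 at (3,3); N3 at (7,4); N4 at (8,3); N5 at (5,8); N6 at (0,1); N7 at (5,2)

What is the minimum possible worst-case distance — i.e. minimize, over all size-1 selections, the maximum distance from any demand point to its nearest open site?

Open {#1}.
  Farthest demand point is N1 at distance 7 (to #1); all others are ≤ 7.
With {#2} the worst case is 7.
With {#3} the worst case is 7.
No size-1 selection achieves below 7.

7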